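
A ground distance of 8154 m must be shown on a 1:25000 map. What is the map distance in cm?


map_cm = 8154 * 100 / 25000 = 32.616 cm ≈ 32.62 cm

32.62 cm


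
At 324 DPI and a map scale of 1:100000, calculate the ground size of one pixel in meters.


pixel_cm = 2.54 / 324 ≈ 0.00784 cm
ground = pixel_cm * 100000 / 100 = 2.54 * 100000 / (324 * 100) = 254000 / 32400 ≈ 7.84 m

7.84 m


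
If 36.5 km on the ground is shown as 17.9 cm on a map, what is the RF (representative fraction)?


ground = 36.5 km = 3650000 cm; RF denominator = ground / map = 3650000 / 17.9 ≈ 203911; RF = 1:203911

1:203911


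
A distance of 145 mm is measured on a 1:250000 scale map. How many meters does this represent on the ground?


ground = 145 mm * 250000 / 1000 = 36250.0 m

36250.0 m


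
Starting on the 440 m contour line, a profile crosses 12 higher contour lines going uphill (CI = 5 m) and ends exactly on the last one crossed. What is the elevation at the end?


elevation = 440 + 12 * 5 = 500 m

500 m


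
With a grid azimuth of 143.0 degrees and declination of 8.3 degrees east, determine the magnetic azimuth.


magnetic azimuth = grid azimuth - declination (east +ve)
mag_az = 143.0 - 8.3 = 134.7 degrees

134.7 degrees


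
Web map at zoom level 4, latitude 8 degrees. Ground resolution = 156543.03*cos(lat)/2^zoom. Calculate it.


res = 156543.03 * cos(8) / 2^4 = 156543.03 * 0.99026807 / 16 = 9688.72 m/pixel

9688.72 m/pixel


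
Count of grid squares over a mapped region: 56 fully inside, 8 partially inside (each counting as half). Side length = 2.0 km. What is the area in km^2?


effective squares = 56 + 8 * 0.5 = 60.0
area = 60.0 * 4.0 = 240.0 km^2

240.0 km^2


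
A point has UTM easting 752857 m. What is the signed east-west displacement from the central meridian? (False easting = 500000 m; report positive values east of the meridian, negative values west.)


displacement = 752857 - 500000 = 252857 m

252857 m


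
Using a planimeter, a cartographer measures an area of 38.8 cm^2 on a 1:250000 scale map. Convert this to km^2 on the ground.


ground_area = 38.8 * (250000/100)^2 = 242500000.0 m^2 = 242.5 km^2

242.5 km^2


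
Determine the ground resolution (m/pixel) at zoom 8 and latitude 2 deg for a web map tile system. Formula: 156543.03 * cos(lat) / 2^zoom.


res = 156543.03 * cos(2) / 2^8 = 156543.03 * 0.99939083 / 256 = 611.12 m/pixel

611.12 m/pixel


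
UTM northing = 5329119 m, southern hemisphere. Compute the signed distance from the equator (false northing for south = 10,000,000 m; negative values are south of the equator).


For southern: actual = 5329119 - 10000000 = -4670881 m

-4670881 m


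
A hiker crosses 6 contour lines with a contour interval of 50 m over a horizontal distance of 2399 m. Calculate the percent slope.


elevation change = 6 * 50 = 300 m
slope = 300 / 2399 * 100 = 12.5%

12.5%


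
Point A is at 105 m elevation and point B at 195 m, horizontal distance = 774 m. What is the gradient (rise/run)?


gradient = (195 - 105) / 774 = 90 / 774 = 0.1163

0.1163


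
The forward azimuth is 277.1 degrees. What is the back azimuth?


back azimuth = (277.1 + 180) mod 360 = 97.1 degrees

97.1 degrees


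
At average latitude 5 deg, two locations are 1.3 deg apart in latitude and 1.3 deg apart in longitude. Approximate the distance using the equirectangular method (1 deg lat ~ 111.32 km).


dlat_km = 1.3 * 111.32 = 144.716
dlon_km = 1.3 * 111.32 * cos(5) ≈ 144.165
dist = sqrt(144.716^2 + 144.165^2) ≈ 204.3 km

204.3 km


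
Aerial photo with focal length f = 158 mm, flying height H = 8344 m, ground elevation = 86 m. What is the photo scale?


scale = f / (H - h) = 158 mm / 8258 m = 158 / 8258000 = 1:52266

1:52266


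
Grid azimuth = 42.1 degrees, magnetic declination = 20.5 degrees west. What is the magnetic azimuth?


magnetic azimuth = grid azimuth - declination (east +ve)
mag_az = 42.1 - -20.5 = 62.6 degrees

62.6 degrees


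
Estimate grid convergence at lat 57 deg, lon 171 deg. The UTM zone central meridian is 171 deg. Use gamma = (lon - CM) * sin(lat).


gamma = (171 - 171) * sin(57) = 0 * 0.838671 = 0.0 degrees

0.0 degrees


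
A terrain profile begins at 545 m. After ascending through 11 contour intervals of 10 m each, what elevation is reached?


elevation = 545 + 11 * 10 = 655 m

655 m


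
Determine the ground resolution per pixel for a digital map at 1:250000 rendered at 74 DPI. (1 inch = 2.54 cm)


pixel_cm = 2.54 / 74 ≈ 0.034324 cm
ground = pixel_cm * 250000 / 100 = 2.54 * 250000 / (74 * 100) = 635000 / 7400 ≈ 85.81 m

85.81 m


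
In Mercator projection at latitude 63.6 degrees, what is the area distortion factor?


area_distortion = 1/cos^2(63.6) = 5.058

5.058


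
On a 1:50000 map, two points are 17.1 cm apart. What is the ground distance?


ground = 17.1 cm * 50000 / 100 = 8550.0 m = 8.55 km

8.55 km


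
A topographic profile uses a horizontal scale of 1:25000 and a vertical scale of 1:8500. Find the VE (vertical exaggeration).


VE = horizontal_scale / vertical_scale = 25000 / 8500 ≈ 2.9

2.9x


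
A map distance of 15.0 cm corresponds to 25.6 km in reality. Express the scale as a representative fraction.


ground = 25.6 km = 2560000 cm; RF denominator = ground / map = 2560000 / 15.0 ≈ 170667; RF = 1:170667

1:170667


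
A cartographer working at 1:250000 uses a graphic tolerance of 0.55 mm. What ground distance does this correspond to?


ground = 0.55 mm * 250000 / 1000 = 137.5 m

137.5 m


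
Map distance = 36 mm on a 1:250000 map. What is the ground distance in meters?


ground = 36 mm * 250000 / 1000 = 9000.0 m

9000.0 m


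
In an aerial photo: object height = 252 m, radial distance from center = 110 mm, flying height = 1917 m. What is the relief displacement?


d = h * r / H = 252 * 110 / 1917 = 14.46 mm

14.46 mm


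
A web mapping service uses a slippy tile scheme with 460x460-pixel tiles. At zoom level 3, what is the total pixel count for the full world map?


tiles per axis = 2^3 = 8
total tiles = 8^2 = 64
pixels per axis = 8 * 460 = 3680
total pixels = 3680^2 = 13542400

13542400 pixels


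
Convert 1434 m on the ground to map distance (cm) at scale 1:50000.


map_cm = 1434 * 100 / 50000 = 2.868 cm ≈ 2.87 cm

2.87 cm


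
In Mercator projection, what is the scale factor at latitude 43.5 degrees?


SF = 1 / cos(43.5) = 1 / 0.725374 = 1.379

1.379


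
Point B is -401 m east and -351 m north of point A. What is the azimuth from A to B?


az = atan2(-401, -351) = -131.2 deg
adjusted to 0-360: 228.8 degrees

228.8 degrees


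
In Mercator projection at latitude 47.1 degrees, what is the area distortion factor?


area_distortion = 1/cos^2(47.1) = 2.158

2.158


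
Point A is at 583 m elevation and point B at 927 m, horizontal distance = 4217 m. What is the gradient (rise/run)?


gradient = (927 - 583) / 4217 = 344 / 4217 = 0.0816

0.0816


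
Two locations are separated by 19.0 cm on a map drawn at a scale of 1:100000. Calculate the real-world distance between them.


ground = 19.0 cm * 100000 / 100 = 19000.0 m = 19.0 km

19.0 km


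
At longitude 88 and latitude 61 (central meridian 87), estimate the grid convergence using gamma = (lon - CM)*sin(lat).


gamma = (88 - 87) * sin(61) = 1 * 0.87462 = 0.875 degrees

0.875 degrees


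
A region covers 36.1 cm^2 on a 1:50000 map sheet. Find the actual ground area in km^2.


ground_area = 36.1 * (50000/100)^2 = 9025000.0 m^2 = 9.025 km^2

9.025 km^2


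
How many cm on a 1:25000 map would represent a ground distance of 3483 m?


map_cm = 3483 * 100 / 25000 = 13.932 cm ≈ 13.93 cm

13.93 cm


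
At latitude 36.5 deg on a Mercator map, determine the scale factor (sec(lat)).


SF = 1 / cos(36.5) = 1 / 0.803857 = 1.244

1.244


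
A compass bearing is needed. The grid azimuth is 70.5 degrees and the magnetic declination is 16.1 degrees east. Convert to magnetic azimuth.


magnetic azimuth = grid azimuth - declination (east +ve)
mag_az = 70.5 - 16.1 = 54.4 degrees

54.4 degrees


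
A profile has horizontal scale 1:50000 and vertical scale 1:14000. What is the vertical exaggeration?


VE = horizontal_scale / vertical_scale = 50000 / 14000 ≈ 3.6

3.6x


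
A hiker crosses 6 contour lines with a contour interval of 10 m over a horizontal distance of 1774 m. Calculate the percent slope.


elevation change = 6 * 10 = 60 m
slope = 60 / 1774 * 100 = 3.4%

3.4%


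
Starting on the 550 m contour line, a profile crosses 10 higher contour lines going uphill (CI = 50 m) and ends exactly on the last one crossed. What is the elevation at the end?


elevation = 550 + 10 * 50 = 1050 m

1050 m


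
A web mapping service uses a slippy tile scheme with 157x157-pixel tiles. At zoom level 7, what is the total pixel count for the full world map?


tiles per axis = 2^7 = 128
total tiles = 128^2 = 16384
pixels per axis = 128 * 157 = 20096
total pixels = 20096^2 = 403849216

403849216 pixels


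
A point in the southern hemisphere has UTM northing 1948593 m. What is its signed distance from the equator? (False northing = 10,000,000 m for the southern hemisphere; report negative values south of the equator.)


For southern: actual = 1948593 - 10000000 = -8051407 m

-8051407 m


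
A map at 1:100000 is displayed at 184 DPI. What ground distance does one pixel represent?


pixel_cm = 2.54 / 184 ≈ 0.013804 cm
ground = pixel_cm * 100000 / 100 = 2.54 * 100000 / (184 * 100) = 254000 / 18400 ≈ 13.8 m

13.8 m


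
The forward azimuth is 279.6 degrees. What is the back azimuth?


back azimuth = (279.6 + 180) mod 360 = 99.6 degrees

99.6 degrees


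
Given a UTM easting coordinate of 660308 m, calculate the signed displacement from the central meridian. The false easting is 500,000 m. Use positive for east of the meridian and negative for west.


displacement = 660308 - 500000 = 160308 m

160308 m


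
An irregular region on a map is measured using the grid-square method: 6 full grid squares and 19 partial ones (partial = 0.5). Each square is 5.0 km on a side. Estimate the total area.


effective squares = 6 + 19 * 0.5 = 15.5
area = 15.5 * 25.0 = 387.5 km^2

387.5 km^2


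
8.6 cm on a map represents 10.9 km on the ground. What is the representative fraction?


ground = 10.9 km = 1090000 cm; RF denominator = ground / map = 1090000 / 8.6 ≈ 126744; RF = 1:126744

1:126744


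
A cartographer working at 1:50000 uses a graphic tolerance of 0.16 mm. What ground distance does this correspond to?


ground = 0.16 mm * 50000 / 1000 = 8.0 m

8.0 m


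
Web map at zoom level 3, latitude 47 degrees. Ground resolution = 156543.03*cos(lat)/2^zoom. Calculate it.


res = 156543.03 * cos(47) / 2^3 = 156543.03 * 0.68199836 / 8 = 13345.26 m/pixel

13345.26 m/pixel


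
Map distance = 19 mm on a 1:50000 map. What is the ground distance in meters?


ground = 19 mm * 50000 / 1000 = 950.0 m

950.0 m


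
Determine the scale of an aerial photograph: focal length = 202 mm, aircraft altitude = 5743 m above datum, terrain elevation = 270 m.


scale = f / (H - h) = 202 mm / 5473 m = 202 / 5473000 = 1:27094

1:27094


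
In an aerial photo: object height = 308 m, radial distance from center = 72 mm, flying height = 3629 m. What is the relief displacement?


d = h * r / H = 308 * 72 / 3629 = 6.11 mm

6.11 mm


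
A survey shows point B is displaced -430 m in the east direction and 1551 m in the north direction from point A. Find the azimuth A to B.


az = atan2(-430, 1551) = -15.5 deg
adjusted to 0-360: 344.5 degrees

344.5 degrees


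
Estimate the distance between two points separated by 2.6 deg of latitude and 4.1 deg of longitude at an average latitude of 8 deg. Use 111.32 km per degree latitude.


dlat_km = 2.6 * 111.32 = 289.432
dlon_km = 4.1 * 111.32 * cos(8) ≈ 451.97
dist = sqrt(289.432^2 + 451.97^2) ≈ 536.7 km

536.7 km


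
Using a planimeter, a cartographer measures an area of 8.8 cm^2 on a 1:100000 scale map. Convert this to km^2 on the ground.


ground_area = 8.8 * (100000/100)^2 = 8800000.0 m^2 = 8.8 km^2

8.8 km^2


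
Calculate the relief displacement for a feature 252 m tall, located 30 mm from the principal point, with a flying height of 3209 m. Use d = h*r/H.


d = h * r / H = 252 * 30 / 3209 = 2.36 mm

2.36 mm


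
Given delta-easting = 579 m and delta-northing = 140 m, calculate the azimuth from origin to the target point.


az = atan2(579, 140) = 76.4 deg
adjusted to 0-360: 76.4 degrees

76.4 degrees


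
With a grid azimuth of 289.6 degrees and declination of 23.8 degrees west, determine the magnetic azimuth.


magnetic azimuth = grid azimuth - declination (east +ve)
mag_az = 289.6 - -23.8 = 313.4 degrees

313.4 degrees


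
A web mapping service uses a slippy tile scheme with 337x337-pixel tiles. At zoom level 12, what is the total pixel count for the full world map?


tiles per axis = 2^12 = 4096
total tiles = 4096^2 = 16777216
pixels per axis = 4096 * 337 = 1380352
total pixels = 1380352^2 = 1905371643904

1905371643904 pixels


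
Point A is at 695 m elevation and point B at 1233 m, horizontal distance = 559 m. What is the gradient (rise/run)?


gradient = (1233 - 695) / 559 = 538 / 559 = 0.9624

0.9624


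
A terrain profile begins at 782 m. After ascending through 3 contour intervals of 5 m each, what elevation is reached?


elevation = 782 + 3 * 5 = 797 m

797 m


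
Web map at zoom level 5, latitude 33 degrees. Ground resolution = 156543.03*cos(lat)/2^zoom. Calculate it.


res = 156543.03 * cos(33) / 2^5 = 156543.03 * 0.83867057 / 32 = 4102.75 m/pixel

4102.75 m/pixel


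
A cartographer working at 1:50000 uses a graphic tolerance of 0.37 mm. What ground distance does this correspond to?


ground = 0.37 mm * 50000 / 1000 = 18.5 m

18.5 m


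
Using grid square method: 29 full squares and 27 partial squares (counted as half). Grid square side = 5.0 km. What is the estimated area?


effective squares = 29 + 27 * 0.5 = 42.5
area = 42.5 * 25.0 = 1062.5 km^2

1062.5 km^2


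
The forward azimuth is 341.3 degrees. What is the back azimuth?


back azimuth = (341.3 + 180) mod 360 = 161.3 degrees

161.3 degrees


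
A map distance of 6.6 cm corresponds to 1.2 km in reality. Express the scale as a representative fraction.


ground = 1.2 km = 120000 cm; RF denominator = ground / map = 120000 / 6.6 ≈ 18182; RF = 1:18182

1:18182


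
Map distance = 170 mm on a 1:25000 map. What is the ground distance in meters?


ground = 170 mm * 25000 / 1000 = 4250.0 m

4250.0 m


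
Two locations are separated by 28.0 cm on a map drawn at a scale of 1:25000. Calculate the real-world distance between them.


ground = 28.0 cm * 25000 / 100 = 7000.0 m = 7.0 km

7.0 km


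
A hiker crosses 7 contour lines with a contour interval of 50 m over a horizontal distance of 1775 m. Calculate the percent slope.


elevation change = 7 * 50 = 350 m
slope = 350 / 1775 * 100 = 19.7%

19.7%


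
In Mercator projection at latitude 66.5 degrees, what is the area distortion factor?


area_distortion = 1/cos^2(66.5) = 6.289

6.289


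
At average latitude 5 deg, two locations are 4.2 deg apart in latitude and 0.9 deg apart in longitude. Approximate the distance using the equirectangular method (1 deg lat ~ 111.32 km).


dlat_km = 4.2 * 111.32 = 467.544
dlon_km = 0.9 * 111.32 * cos(5) ≈ 99.807
dist = sqrt(467.544^2 + 99.807^2) ≈ 478.1 km

478.1 km


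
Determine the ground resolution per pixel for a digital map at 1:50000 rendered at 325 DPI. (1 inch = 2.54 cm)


pixel_cm = 2.54 / 325 ≈ 0.007815 cm
ground = pixel_cm * 50000 / 100 = 2.54 * 50000 / (325 * 100) = 127000 / 32500 ≈ 3.91 m

3.91 m


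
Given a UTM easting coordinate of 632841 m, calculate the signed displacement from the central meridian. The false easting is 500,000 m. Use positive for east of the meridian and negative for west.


displacement = 632841 - 500000 = 132841 m

132841 m


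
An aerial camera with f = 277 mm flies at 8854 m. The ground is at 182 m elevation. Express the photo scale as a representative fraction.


scale = f / (H - h) = 277 mm / 8672 m = 277 / 8672000 = 1:31307

1:31307


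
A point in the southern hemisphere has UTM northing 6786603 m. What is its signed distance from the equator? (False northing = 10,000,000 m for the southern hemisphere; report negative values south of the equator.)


For southern: actual = 6786603 - 10000000 = -3213397 m

-3213397 m


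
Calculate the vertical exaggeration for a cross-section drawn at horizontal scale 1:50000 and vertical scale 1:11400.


VE = horizontal_scale / vertical_scale = 50000 / 11400 ≈ 4.4

4.4x


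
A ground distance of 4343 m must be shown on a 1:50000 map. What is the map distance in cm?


map_cm = 4343 * 100 / 50000 = 8.686 cm ≈ 8.69 cm

8.69 cm


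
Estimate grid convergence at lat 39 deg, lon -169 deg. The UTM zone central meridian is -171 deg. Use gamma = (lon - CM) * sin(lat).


gamma = (-169 - -171) * sin(39) = 2 * 0.62932 = 1.259 degrees

1.259 degrees


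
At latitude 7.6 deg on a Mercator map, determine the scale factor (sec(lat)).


SF = 1 / cos(7.6) = 1 / 0.991216 = 1.009

1.009


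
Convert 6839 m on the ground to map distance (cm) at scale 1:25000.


map_cm = 6839 * 100 / 25000 = 27.356 cm ≈ 27.36 cm

27.36 cm


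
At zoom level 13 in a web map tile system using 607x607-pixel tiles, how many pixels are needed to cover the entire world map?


tiles per axis = 2^13 = 8192
total tiles = 8192^2 = 67108864
pixels per axis = 8192 * 607 = 4972544
total pixels = 4972544^2 = 24726193831936

24726193831936 pixels


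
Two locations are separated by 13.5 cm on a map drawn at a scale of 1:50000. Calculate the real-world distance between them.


ground = 13.5 cm * 50000 / 100 = 6750.0 m = 6.75 km

6.75 km


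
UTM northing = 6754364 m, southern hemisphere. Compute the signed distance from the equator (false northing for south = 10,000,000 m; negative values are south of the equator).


For southern: actual = 6754364 - 10000000 = -3245636 m

-3245636 m


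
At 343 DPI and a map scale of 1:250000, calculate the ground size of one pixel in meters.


pixel_cm = 2.54 / 343 ≈ 0.007405 cm
ground = pixel_cm * 250000 / 100 = 2.54 * 250000 / (343 * 100) = 635000 / 34300 ≈ 18.51 m

18.51 m


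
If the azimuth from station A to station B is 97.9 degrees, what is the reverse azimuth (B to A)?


back azimuth = (97.9 + 180) mod 360 = 277.9 degrees

277.9 degrees


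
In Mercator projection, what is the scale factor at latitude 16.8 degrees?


SF = 1 / cos(16.8) = 1 / 0.957319 = 1.045

1.045


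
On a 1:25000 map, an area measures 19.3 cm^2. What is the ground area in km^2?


ground_area = 19.3 * (25000/100)^2 = 1206250.0 m^2 = 1.20625 km^2 ≈ 1.206 km^2

1.206 km^2


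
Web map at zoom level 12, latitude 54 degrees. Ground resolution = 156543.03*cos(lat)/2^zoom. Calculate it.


res = 156543.03 * cos(54) / 2^12 = 156543.03 * 0.58778525 / 4096 = 22.46 m/pixel

22.46 m/pixel


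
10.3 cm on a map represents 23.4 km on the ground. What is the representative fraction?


ground = 23.4 km = 2340000 cm; RF denominator = ground / map = 2340000 / 10.3 ≈ 227184; RF = 1:227184

1:227184


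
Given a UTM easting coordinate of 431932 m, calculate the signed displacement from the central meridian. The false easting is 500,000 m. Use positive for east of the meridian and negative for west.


displacement = 431932 - 500000 = -68068 m

-68068 m


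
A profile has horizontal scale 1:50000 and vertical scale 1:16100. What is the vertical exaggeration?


VE = horizontal_scale / vertical_scale = 50000 / 16100 ≈ 3.1

3.1x


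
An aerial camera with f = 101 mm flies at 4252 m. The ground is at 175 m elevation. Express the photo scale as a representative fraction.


scale = f / (H - h) = 101 mm / 4077 m = 101 / 4077000 = 1:40366

1:40366


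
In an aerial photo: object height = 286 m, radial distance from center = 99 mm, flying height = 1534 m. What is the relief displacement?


d = h * r / H = 286 * 99 / 1534 = 18.46 mm

18.46 mm


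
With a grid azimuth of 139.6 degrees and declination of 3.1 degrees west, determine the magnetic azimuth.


magnetic azimuth = grid azimuth - declination (east +ve)
mag_az = 139.6 - -3.1 = 142.7 degrees

142.7 degrees


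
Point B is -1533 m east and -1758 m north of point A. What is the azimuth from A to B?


az = atan2(-1533, -1758) = -138.9 deg
adjusted to 0-360: 221.1 degrees

221.1 degrees


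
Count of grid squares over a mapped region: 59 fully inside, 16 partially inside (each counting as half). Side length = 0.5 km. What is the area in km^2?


effective squares = 59 + 16 * 0.5 = 67.0
area = 67.0 * 0.25 = 16.75 km^2

16.75 km^2


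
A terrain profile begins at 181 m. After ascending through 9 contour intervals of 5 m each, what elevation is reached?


elevation = 181 + 9 * 5 = 226 m

226 m


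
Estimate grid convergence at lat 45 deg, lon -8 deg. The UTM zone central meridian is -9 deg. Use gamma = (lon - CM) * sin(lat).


gamma = (-8 - -9) * sin(45) = 1 * 0.707107 = 0.707 degrees

0.707 degrees


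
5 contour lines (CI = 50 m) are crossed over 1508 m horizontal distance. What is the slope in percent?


elevation change = 5 * 50 = 250 m
slope = 250 / 1508 * 100 = 16.6%

16.6%


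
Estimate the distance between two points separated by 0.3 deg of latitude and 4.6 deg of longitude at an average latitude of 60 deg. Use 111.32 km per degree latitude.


dlat_km = 0.3 * 111.32 = 33.396
dlon_km = 4.6 * 111.32 * cos(60) ≈ 256.036
dist = sqrt(33.396^2 + 256.036^2) ≈ 258.2 km

258.2 km


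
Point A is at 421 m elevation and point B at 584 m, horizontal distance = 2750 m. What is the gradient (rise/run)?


gradient = (584 - 421) / 2750 = 163 / 2750 = 0.0593

0.0593


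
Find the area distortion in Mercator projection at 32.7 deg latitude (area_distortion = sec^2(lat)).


area_distortion = 1/cos^2(32.7) = 1.412

1.412


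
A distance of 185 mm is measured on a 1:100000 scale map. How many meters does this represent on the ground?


ground = 185 mm * 100000 / 1000 = 18500.0 m

18500.0 m


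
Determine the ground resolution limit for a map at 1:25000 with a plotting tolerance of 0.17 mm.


ground = 0.17 mm * 25000 / 1000 = 4.25 m

4.25 m


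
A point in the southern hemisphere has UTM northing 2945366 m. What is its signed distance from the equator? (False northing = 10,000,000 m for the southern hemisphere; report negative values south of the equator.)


For southern: actual = 2945366 - 10000000 = -7054634 m

-7054634 m


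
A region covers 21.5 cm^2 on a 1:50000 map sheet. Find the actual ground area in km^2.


ground_area = 21.5 * (50000/100)^2 = 5375000.0 m^2 = 5.375 km^2

5.375 km^2


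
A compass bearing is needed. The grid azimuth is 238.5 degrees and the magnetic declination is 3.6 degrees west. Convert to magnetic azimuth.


magnetic azimuth = grid azimuth - declination (east +ve)
mag_az = 238.5 - -3.6 = 242.1 degrees

242.1 degrees


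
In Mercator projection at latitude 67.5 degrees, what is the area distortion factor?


area_distortion = 1/cos^2(67.5) = 6.828

6.828


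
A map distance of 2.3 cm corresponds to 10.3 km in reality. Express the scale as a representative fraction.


ground = 10.3 km = 1030000 cm; RF denominator = ground / map = 1030000 / 2.3 ≈ 447826; RF = 1:447826

1:447826


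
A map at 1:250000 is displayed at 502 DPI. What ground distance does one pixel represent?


pixel_cm = 2.54 / 502 ≈ 0.00506 cm
ground = pixel_cm * 250000 / 100 = 2.54 * 250000 / (502 * 100) = 635000 / 50200 ≈ 12.65 m

12.65 m


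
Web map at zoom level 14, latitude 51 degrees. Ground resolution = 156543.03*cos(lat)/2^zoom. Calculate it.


res = 156543.03 * cos(51) / 2^14 = 156543.03 * 0.62932039 / 16384 = 6.01 m/pixel

6.01 m/pixel


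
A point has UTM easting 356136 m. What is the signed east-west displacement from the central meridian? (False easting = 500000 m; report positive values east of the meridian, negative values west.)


displacement = 356136 - 500000 = -143864 m

-143864 m


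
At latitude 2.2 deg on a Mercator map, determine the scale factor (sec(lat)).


SF = 1 / cos(2.2) = 1 / 0.999263 = 1.001

1.001


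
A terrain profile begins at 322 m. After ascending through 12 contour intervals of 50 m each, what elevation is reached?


elevation = 322 + 12 * 50 = 922 m

922 m


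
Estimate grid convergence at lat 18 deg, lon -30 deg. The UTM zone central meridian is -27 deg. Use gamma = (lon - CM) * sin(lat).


gamma = (-30 - -27) * sin(18) = -3 * 0.309017 = -0.927 degrees

-0.927 degrees


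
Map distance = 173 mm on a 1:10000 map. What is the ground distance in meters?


ground = 173 mm * 10000 / 1000 = 1730.0 m

1730.0 m


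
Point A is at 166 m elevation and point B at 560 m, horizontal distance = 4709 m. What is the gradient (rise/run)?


gradient = (560 - 166) / 4709 = 394 / 4709 = 0.0837

0.0837


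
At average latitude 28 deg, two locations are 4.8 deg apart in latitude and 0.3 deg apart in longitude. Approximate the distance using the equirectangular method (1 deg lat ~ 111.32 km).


dlat_km = 4.8 * 111.32 = 534.336
dlon_km = 0.3 * 111.32 * cos(28) ≈ 29.487
dist = sqrt(534.336^2 + 29.487^2) ≈ 535.1 km

535.1 km


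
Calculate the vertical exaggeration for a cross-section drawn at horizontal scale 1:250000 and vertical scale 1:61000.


VE = horizontal_scale / vertical_scale = 250000 / 61000 ≈ 4.1

4.1x


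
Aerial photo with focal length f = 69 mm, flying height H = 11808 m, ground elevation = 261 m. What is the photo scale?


scale = f / (H - h) = 69 mm / 11547 m = 69 / 11547000 = 1:167348

1:167348


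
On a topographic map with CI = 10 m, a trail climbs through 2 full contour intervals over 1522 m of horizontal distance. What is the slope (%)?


elevation change = 2 * 10 = 20 m
slope = 20 / 1522 * 100 = 1.3%

1.3%


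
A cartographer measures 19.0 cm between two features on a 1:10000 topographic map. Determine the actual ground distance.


ground = 19.0 cm * 10000 / 100 = 1900.0 m = 1.9 km

1.9 km


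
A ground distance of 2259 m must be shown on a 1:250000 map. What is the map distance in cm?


map_cm = 2259 * 100 / 250000 = 0.9036 cm ≈ 0.9 cm

0.9 cm


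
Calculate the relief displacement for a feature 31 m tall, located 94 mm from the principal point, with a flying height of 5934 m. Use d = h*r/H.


d = h * r / H = 31 * 94 / 5934 = 0.49 mm

0.49 mm


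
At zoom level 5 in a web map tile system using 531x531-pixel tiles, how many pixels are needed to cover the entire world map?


tiles per axis = 2^5 = 32
total tiles = 32^2 = 1024
pixels per axis = 32 * 531 = 16992
total pixels = 16992^2 = 288728064

288728064 pixels


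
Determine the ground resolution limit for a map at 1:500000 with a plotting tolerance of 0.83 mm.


ground = 0.83 mm * 500000 / 1000 = 415.0 m

415.0 m


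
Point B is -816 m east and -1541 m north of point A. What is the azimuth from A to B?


az = atan2(-816, -1541) = -152.1 deg
adjusted to 0-360: 207.9 degrees

207.9 degrees


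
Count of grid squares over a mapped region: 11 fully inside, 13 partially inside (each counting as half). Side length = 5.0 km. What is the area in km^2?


effective squares = 11 + 13 * 0.5 = 17.5
area = 17.5 * 25.0 = 437.5 km^2

437.5 km^2


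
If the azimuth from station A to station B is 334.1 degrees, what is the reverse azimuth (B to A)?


back azimuth = (334.1 + 180) mod 360 = 154.1 degrees

154.1 degrees


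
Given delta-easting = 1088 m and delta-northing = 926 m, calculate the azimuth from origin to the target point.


az = atan2(1088, 926) = 49.6 deg
adjusted to 0-360: 49.6 degrees

49.6 degrees


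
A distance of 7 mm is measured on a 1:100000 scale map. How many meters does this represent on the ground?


ground = 7 mm * 100000 / 1000 = 700.0 m

700.0 m


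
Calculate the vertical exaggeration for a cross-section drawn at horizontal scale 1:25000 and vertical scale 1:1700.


VE = horizontal_scale / vertical_scale = 25000 / 1700 ≈ 14.7

14.7x


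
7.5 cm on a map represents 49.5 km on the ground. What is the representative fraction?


ground = 49.5 km = 4950000 cm; RF denominator = ground / map = 4950000 / 7.5 = 660000; RF = 1:660000

1:660000


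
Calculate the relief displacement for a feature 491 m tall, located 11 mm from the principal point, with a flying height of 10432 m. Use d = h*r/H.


d = h * r / H = 491 * 11 / 10432 = 0.52 mm

0.52 mm


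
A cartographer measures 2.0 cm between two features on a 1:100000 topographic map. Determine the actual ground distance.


ground = 2.0 cm * 100000 / 100 = 2000.0 m = 2.0 km

2.0 km


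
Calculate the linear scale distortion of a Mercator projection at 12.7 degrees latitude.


SF = 1 / cos(12.7) = 1 / 0.975535 = 1.025

1.025


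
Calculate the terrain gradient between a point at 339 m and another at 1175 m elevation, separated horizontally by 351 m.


gradient = (1175 - 339) / 351 = 836 / 351 = 2.3818

2.3818


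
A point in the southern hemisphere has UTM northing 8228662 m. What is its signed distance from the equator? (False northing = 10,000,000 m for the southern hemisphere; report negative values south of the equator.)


For southern: actual = 8228662 - 10000000 = -1771338 m

-1771338 m


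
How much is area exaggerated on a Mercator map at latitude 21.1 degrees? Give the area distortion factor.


area_distortion = 1/cos^2(21.1) = 1.149

1.149


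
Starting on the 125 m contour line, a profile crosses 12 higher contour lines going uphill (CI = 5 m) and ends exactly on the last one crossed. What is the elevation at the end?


elevation = 125 + 12 * 5 = 185 m

185 m


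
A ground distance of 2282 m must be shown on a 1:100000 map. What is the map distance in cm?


map_cm = 2282 * 100 / 100000 = 2.282 cm ≈ 2.28 cm

2.28 cm


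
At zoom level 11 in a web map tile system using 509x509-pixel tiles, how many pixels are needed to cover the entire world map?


tiles per axis = 2^11 = 2048
total tiles = 2048^2 = 4194304
pixels per axis = 2048 * 509 = 1042432
total pixels = 1042432^2 = 1086664474624

1086664474624 pixels


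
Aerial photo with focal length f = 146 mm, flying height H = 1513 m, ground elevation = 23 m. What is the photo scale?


scale = f / (H - h) = 146 mm / 1490 m = 146 / 1490000 = 1:10205

1:10205


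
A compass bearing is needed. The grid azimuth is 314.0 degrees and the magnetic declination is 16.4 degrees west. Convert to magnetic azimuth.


magnetic azimuth = grid azimuth - declination (east +ve)
mag_az = 314.0 - -16.4 = 330.4 degrees

330.4 degrees


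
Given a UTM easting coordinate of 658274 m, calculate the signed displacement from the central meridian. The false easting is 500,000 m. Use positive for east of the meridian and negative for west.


displacement = 658274 - 500000 = 158274 m

158274 m


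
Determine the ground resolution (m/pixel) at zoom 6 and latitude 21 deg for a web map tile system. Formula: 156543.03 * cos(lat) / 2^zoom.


res = 156543.03 * cos(21) / 2^6 = 156543.03 * 0.93358043 / 64 = 2283.52 m/pixel

2283.52 m/pixel


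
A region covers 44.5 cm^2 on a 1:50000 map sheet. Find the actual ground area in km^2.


ground_area = 44.5 * (50000/100)^2 = 11125000.0 m^2 = 11.125 km^2

11.125 km^2


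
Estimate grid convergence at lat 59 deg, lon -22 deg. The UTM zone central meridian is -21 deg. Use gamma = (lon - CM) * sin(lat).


gamma = (-22 - -21) * sin(59) = -1 * 0.857167 = -0.857 degrees

-0.857 degrees


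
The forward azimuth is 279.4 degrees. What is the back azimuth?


back azimuth = (279.4 + 180) mod 360 = 99.4 degrees

99.4 degrees


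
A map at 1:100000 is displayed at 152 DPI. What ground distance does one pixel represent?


pixel_cm = 2.54 / 152 ≈ 0.016711 cm
ground = pixel_cm * 100000 / 100 = 2.54 * 100000 / (152 * 100) = 254000 / 15200 ≈ 16.71 m

16.71 m


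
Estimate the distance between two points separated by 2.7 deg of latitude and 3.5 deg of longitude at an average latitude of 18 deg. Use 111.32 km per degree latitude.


dlat_km = 2.7 * 111.32 = 300.564
dlon_km = 3.5 * 111.32 * cos(18) ≈ 370.551
dist = sqrt(300.564^2 + 370.551^2) ≈ 477.1 km

477.1 km


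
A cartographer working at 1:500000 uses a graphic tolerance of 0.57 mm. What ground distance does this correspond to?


ground = 0.57 mm * 500000 / 1000 = 285.0 m

285.0 m


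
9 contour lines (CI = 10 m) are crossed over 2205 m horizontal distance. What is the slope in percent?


elevation change = 9 * 10 = 90 m
slope = 90 / 2205 * 100 = 4.1%

4.1%


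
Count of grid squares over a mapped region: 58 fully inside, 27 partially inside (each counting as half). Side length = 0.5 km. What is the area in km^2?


effective squares = 58 + 27 * 0.5 = 71.5
area = 71.5 * 0.25 = 17.875 km^2

17.875 km^2


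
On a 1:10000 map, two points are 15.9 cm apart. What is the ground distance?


ground = 15.9 cm * 10000 / 100 = 1590.0 m = 1.59 km

1.59 km


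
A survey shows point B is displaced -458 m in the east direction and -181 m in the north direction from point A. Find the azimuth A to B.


az = atan2(-458, -181) = -111.6 deg
adjusted to 0-360: 248.4 degrees

248.4 degrees


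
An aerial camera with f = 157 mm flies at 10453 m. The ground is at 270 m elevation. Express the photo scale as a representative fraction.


scale = f / (H - h) = 157 mm / 10183 m = 157 / 10183000 = 1:64860

1:64860


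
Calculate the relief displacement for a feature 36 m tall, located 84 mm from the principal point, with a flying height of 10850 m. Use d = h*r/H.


d = h * r / H = 36 * 84 / 10850 = 0.28 mm

0.28 mm


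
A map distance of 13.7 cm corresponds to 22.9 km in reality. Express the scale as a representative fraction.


ground = 22.9 km = 2290000 cm; RF denominator = ground / map = 2290000 / 13.7 ≈ 167153; RF = 1:167153

1:167153


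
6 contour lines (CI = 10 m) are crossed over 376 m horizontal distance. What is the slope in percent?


elevation change = 6 * 10 = 60 m
slope = 60 / 376 * 100 = 16.0%

16.0%


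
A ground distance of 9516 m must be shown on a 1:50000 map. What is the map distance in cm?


map_cm = 9516 * 100 / 50000 = 19.032 cm ≈ 19.03 cm

19.03 cm


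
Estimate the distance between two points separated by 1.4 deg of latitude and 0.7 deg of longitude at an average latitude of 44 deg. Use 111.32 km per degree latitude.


dlat_km = 1.4 * 111.32 = 155.848
dlon_km = 0.7 * 111.32 * cos(44) ≈ 56.054
dist = sqrt(155.848^2 + 56.054^2) ≈ 165.6 km

165.6 km


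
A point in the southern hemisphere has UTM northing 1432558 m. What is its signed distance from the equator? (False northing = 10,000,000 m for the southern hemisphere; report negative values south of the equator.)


For southern: actual = 1432558 - 10000000 = -8567442 m

-8567442 m


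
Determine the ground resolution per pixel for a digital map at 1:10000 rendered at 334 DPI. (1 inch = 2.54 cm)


pixel_cm = 2.54 / 334 ≈ 0.007605 cm
ground = pixel_cm * 10000 / 100 = 2.54 * 10000 / (334 * 100) = 25400 / 33400 ≈ 0.76 m

0.76 m


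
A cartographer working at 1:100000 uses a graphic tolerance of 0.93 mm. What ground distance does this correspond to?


ground = 0.93 mm * 100000 / 1000 = 93.0 m

93.0 m


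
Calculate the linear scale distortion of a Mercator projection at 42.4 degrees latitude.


SF = 1 / cos(42.4) = 1 / 0.738455 = 1.354

1.354


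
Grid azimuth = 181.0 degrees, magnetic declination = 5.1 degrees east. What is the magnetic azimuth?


magnetic azimuth = grid azimuth - declination (east +ve)
mag_az = 181.0 - 5.1 = 175.9 degrees

175.9 degrees


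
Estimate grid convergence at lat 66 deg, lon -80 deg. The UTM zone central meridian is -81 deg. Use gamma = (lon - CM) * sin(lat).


gamma = (-80 - -81) * sin(66) = 1 * 0.913545 = 0.914 degrees

0.914 degrees


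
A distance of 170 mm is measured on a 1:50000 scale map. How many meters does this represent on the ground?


ground = 170 mm * 50000 / 1000 = 8500.0 m

8500.0 m


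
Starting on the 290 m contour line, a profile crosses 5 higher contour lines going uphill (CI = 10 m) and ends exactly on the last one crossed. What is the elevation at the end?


elevation = 290 + 5 * 10 = 340 m

340 m


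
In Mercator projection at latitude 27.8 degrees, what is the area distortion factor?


area_distortion = 1/cos^2(27.8) = 1.278

1.278


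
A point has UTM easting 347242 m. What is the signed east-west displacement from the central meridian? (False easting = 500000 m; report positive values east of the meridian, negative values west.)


displacement = 347242 - 500000 = -152758 m

-152758 m


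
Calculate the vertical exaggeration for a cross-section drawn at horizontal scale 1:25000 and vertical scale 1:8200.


VE = horizontal_scale / vertical_scale = 25000 / 8200 ≈ 3.0

3.0x


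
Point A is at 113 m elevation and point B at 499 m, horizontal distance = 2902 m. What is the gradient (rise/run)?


gradient = (499 - 113) / 2902 = 386 / 2902 = 0.133

0.133


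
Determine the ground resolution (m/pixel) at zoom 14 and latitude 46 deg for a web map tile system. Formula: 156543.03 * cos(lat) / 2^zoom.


res = 156543.03 * cos(46) / 2^14 = 156543.03 * 0.69465837 / 16384 = 6.64 m/pixel

6.64 m/pixel


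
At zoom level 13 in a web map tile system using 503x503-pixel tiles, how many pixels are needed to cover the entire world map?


tiles per axis = 2^13 = 8192
total tiles = 8192^2 = 67108864
pixels per axis = 8192 * 503 = 4120576
total pixels = 4120576^2 = 16979146571776

16979146571776 pixels


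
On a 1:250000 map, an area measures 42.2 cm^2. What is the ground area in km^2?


ground_area = 42.2 * (250000/100)^2 = 263750000.0 m^2 = 263.75 km^2

263.75 km^2


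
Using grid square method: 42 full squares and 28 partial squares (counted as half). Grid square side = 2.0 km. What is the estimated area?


effective squares = 42 + 28 * 0.5 = 56.0
area = 56.0 * 4.0 = 224.0 km^2

224.0 km^2


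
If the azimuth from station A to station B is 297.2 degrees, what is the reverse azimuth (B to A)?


back azimuth = (297.2 + 180) mod 360 = 117.2 degrees

117.2 degrees


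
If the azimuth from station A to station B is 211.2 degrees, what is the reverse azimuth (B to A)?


back azimuth = (211.2 + 180) mod 360 = 31.2 degrees

31.2 degrees


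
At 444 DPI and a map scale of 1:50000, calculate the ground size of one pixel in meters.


pixel_cm = 2.54 / 444 ≈ 0.005721 cm
ground = pixel_cm * 50000 / 100 = 2.54 * 50000 / (444 * 100) = 127000 / 44400 ≈ 2.86 m

2.86 m


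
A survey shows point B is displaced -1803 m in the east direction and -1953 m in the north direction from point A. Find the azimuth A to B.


az = atan2(-1803, -1953) = -137.3 deg
adjusted to 0-360: 222.7 degrees

222.7 degrees


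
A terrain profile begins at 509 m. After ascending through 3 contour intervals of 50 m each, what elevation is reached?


elevation = 509 + 3 * 50 = 659 m

659 m


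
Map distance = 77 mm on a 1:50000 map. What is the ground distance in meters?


ground = 77 mm * 50000 / 1000 = 3850.0 m

3850.0 m
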